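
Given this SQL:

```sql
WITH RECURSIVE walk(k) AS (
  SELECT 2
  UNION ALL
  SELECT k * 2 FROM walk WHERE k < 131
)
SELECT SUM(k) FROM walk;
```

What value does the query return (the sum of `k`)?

510

Base: k=2.
Iteration 1: 2 < 131 holds -> k = 2 * 2 = 4.
Iteration 2: 4 < 131 holds -> k = 4 * 2 = 8.
Iteration 3: 8 < 131 holds -> k = 8 * 2 = 16.
Iteration 4: 16 < 131 holds -> k = 16 * 2 = 32.
Iteration 5: 32 < 131 holds -> k = 32 * 2 = 64.
Iteration 6: 64 < 131 holds -> k = 64 * 2 = 128.
Iteration 7: 128 < 131 holds -> k = 128 * 2 = 256.
Iteration 8: 256 < 131 fails; recursion stops.
SUM(k) = 2 + 4 + 8 + 16 + 32 + 64 + 128 + 256 = 510.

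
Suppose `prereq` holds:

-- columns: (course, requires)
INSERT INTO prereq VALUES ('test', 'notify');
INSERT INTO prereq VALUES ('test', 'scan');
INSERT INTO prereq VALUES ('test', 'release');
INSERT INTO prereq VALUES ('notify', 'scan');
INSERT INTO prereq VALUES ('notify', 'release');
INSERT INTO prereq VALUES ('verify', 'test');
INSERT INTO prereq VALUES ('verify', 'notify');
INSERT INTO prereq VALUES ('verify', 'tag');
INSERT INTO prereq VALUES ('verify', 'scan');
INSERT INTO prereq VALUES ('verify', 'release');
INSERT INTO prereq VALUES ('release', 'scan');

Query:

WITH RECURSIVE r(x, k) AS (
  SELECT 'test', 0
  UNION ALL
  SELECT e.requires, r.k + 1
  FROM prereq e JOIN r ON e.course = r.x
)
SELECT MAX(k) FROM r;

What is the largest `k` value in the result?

Base: (test, k=0).
Iteration 1: edges from {test} -> (notify, k=1), (release, k=1), (scan, k=1).
Iteration 2: edges from {notify,release,scan} -> (release, k=2), (scan, k=2) x2. [UNION ALL keeps all 3 new rows, including repeats]
Iteration 3: edges from {release,scan} -> (scan, k=3).
Iteration 4: no outgoing edges from {scan}; recursion stops.
k values: 0, 1, 1, 1, 2, 2, 2, 3; the maximum is 3.

3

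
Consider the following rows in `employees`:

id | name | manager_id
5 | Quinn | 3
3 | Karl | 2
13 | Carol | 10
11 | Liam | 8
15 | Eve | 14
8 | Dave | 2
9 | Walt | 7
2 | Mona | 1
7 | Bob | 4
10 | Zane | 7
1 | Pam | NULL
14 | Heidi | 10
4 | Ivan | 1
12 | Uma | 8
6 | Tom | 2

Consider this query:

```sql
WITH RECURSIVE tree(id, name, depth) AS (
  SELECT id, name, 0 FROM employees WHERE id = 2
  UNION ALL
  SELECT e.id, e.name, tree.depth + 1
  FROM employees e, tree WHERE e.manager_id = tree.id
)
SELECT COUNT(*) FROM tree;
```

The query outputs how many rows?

Base: id=2 (Mona) at depth 0.
Iteration 1: rows with manager_id in {2} -> Karl (id 3, depth 1), Tom (id 6, depth 1), Dave (id 8, depth 1).
Iteration 2: rows with manager_id in {3,6,8} -> Quinn (id 5, depth 2), Liam (id 11, depth 2), Uma (id 12, depth 2).
Iteration 3: no rows with manager_id in {5,11,12}; recursion stops.
Total rows emitted: 7.

7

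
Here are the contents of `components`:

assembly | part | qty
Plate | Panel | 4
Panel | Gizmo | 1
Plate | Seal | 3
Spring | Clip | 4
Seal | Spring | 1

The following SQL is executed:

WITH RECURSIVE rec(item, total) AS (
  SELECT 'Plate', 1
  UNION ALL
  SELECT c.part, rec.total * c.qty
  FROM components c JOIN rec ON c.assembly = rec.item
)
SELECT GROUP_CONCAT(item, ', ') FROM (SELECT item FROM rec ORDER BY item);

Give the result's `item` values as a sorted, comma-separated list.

Base: (Plate, total=1).
Iteration 1: components of {Plate} -> Panel = 1*4 = 4, Seal = 1*3 = 3.
Iteration 2: components of {Panel,Seal} -> Gizmo = 4*1 = 4, Spring = 3*1 = 3.
Iteration 3: components of {Gizmo,Spring} -> Clip = 3*4 = 12.
Iteration 4: no further components; recursion stops.

Clip, Gizmo, Panel, Plate, Seal, Spring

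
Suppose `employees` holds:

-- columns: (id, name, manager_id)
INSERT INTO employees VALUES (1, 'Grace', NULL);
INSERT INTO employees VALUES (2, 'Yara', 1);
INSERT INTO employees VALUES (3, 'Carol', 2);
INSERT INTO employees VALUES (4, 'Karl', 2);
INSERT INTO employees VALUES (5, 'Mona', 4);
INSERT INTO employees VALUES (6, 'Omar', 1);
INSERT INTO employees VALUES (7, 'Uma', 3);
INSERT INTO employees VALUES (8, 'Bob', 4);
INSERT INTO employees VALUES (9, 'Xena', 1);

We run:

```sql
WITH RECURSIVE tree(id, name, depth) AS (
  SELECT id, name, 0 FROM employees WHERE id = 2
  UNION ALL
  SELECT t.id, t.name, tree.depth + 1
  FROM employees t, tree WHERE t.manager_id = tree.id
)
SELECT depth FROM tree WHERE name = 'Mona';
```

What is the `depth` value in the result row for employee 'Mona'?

2

Base: id=2 (Yara) at depth 0.
Iteration 1: rows with manager_id in {2} -> Carol (id 3, depth 1), Karl (id 4, depth 1).
Iteration 2: rows with manager_id in {3,4} -> Mona (id 5, depth 2), Uma (id 7, depth 2), Bob (id 8, depth 2).
Iteration 3: no rows with manager_id in {5,7,8}; recursion stops.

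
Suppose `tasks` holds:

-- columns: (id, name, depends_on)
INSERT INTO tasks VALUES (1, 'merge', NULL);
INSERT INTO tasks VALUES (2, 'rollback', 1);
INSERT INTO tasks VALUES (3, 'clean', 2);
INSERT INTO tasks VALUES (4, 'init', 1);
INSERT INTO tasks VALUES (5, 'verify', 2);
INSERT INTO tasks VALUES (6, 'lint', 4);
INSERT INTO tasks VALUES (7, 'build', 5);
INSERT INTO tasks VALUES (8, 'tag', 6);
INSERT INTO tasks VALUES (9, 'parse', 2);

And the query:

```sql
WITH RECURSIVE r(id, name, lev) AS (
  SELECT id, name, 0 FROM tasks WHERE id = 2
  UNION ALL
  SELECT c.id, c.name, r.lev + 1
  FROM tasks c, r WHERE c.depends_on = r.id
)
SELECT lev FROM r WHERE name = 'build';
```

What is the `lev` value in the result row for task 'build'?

2

Base: id=2 (rollback) at lev 0.
Iteration 1: rows with depends_on in {2} -> clean (id 3, lev 1), verify (id 5, lev 1), parse (id 9, lev 1).
Iteration 2: rows with depends_on in {3,5,9} -> build (id 7, lev 2).
Iteration 3: no rows with depends_on in {7}; recursion stops.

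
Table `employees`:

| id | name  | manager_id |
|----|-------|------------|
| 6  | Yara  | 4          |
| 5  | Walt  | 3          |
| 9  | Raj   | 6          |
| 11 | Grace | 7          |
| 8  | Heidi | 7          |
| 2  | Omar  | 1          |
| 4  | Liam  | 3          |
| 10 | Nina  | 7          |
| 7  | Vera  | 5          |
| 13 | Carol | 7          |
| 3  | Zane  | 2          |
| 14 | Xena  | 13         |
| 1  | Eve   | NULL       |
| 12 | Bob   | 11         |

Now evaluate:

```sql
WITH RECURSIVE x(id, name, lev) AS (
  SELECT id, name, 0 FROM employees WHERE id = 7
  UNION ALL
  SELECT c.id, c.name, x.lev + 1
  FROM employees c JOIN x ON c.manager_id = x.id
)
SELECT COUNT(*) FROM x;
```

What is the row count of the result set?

7

Base: id=7 (Vera) at lev 0.
Iteration 1: rows with manager_id in {7} -> Heidi (id 8, lev 1), Nina (id 10, lev 1), Grace (id 11, lev 1), Carol (id 13, lev 1).
Iteration 2: rows with manager_id in {8,10,11,13} -> Bob (id 12, lev 2), Xena (id 14, lev 2).
Iteration 3: no rows with manager_id in {12,14}; recursion stops.
Total rows emitted: 7.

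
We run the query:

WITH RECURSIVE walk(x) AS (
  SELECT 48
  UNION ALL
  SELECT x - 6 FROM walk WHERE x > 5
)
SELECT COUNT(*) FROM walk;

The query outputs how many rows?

9

Base: x=48.
Iteration 1: 48 > 5 holds -> x = 48 - 6 = 42.
Iteration 2: 42 > 5 holds -> x = 42 - 6 = 36.
Iteration 3: 36 > 5 holds -> x = 36 - 6 = 30.
Iteration 4: 30 > 5 holds -> x = 30 - 6 = 24.
Iteration 5: 24 > 5 holds -> x = 24 - 6 = 18.
Iteration 6: 18 > 5 holds -> x = 18 - 6 = 12.
Iteration 7: 12 > 5 holds -> x = 12 - 6 = 6.
Iteration 8: 6 > 5 holds -> x = 6 - 6 = 0.
Iteration 9: 0 > 5 fails; recursion stops.
Total rows emitted: 9.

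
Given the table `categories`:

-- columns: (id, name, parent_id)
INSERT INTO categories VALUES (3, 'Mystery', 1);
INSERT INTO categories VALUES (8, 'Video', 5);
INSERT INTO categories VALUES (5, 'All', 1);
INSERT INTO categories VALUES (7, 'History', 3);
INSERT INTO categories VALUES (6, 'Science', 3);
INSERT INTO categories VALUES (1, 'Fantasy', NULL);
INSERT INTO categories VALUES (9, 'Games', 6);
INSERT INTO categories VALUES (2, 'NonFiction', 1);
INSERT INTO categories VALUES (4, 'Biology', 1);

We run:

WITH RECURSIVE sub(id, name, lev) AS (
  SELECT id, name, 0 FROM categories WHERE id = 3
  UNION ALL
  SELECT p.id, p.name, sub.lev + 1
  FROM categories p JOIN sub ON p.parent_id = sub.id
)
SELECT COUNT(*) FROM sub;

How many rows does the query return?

Base: id=3 (Mystery) at lev 0.
Iteration 1: rows with parent_id in {3} -> Science (id 6, lev 1), History (id 7, lev 1).
Iteration 2: rows with parent_id in {6,7} -> Games (id 9, lev 2).
Iteration 3: no rows with parent_id in {9}; recursion stops.
Total rows emitted: 4.

4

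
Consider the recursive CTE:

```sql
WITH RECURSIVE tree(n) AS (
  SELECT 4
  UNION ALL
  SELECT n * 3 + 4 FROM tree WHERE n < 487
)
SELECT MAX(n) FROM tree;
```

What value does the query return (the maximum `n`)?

Base: n=4.
Iteration 1: 4 < 487 holds -> n = 4 * 3 + 4 = 16.
Iteration 2: 16 < 487 holds -> n = 16 * 3 + 4 = 52.
Iteration 3: 52 < 487 holds -> n = 52 * 3 + 4 = 160.
Iteration 4: 160 < 487 holds -> n = 160 * 3 + 4 = 484.
Iteration 5: 484 < 487 holds -> n = 484 * 3 + 4 = 1456.
Iteration 6: 1456 < 487 fails; recursion stops.
n values: 4, 16, 52, 160, 484, 1456; the maximum is 1456.

1456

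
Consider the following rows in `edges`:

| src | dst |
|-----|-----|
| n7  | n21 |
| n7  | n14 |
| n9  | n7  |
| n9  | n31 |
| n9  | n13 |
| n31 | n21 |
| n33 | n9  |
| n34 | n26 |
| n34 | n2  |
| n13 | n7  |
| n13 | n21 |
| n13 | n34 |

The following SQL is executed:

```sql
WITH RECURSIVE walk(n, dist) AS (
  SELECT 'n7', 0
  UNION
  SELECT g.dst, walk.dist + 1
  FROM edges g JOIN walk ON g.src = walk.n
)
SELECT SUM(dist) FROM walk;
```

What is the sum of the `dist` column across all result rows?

Base: (n7, dist=0).
Iteration 1: edges from {n7} -> (n14, dist=1), (n21, dist=1).
Iteration 2: no outgoing edges from {n14,n21}; recursion stops.
SUM(dist) = 0 + 1 + 1 = 2.

2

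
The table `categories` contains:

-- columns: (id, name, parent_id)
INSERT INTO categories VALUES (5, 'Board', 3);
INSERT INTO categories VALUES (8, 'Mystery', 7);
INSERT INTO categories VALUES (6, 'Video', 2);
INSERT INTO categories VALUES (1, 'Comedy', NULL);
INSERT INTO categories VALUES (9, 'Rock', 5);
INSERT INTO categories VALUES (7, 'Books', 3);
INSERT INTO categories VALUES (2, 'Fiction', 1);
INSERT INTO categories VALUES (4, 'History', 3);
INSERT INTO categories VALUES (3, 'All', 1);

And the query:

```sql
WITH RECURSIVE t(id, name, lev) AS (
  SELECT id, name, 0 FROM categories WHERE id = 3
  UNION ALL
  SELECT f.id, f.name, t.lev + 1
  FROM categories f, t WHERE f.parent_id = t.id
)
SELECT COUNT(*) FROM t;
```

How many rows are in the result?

6

Base: id=3 (All) at lev 0.
Iteration 1: rows with parent_id in {3} -> History (id 4, lev 1), Board (id 5, lev 1), Books (id 7, lev 1).
Iteration 2: rows with parent_id in {4,5,7} -> Mystery (id 8, lev 2), Rock (id 9, lev 2).
Iteration 3: no rows with parent_id in {8,9}; recursion stops.
Total rows emitted: 6.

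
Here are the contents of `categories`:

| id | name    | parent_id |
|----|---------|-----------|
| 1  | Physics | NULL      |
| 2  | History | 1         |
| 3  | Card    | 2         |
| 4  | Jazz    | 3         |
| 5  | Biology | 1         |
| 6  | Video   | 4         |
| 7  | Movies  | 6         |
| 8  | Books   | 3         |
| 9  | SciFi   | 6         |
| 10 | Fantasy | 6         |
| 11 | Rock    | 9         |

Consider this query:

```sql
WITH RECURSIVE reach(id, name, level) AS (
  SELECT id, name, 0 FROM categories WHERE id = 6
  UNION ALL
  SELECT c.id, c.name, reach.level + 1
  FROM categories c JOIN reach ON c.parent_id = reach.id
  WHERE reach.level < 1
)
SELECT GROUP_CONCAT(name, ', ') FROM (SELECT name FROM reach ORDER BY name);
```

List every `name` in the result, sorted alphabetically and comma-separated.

Fantasy, Movies, SciFi, Video

Base: id=6 (Video) at level 0.
Iteration 1: rows with parent_id in {6} -> Movies (id 7, level 1), SciFi (id 9, level 1), Fantasy (id 10, level 1).
Iteration 2: level < 1 fails for all current rows; recursion stops.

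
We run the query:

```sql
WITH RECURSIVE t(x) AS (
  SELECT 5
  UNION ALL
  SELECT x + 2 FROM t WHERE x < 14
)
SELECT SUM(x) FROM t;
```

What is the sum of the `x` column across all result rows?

60

Base: x=5.
Iteration 1: 5 < 14 holds -> x = 5 + 2 = 7.
Iteration 2: 7 < 14 holds -> x = 7 + 2 = 9.
Iteration 3: 9 < 14 holds -> x = 9 + 2 = 11.
Iteration 4: 11 < 14 holds -> x = 11 + 2 = 13.
Iteration 5: 13 < 14 holds -> x = 13 + 2 = 15.
Iteration 6: 15 < 14 fails; recursion stops.
SUM(x) = 5 + 7 + 9 + 11 + 13 + 15 = 60.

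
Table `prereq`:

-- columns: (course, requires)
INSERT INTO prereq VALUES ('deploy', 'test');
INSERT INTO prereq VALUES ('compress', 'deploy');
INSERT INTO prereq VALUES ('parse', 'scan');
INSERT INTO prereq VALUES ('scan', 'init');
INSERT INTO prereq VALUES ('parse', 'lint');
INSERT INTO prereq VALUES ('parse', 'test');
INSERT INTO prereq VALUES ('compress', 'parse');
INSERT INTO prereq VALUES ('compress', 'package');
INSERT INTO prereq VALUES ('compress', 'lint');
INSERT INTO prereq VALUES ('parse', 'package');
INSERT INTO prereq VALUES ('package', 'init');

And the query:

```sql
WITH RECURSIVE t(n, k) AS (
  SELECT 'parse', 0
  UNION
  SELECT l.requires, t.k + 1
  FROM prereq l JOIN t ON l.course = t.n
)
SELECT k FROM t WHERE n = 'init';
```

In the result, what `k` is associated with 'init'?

Base: (parse, k=0).
Iteration 1: edges from {parse} -> (lint, k=1), (package, k=1), (scan, k=1), (test, k=1).
Iteration 2: edges from {lint,package,scan,test} -> (init, k=2). [UNION drops 1 duplicate row(s)]
Iteration 3: no outgoing edges from {init}; recursion stops.

2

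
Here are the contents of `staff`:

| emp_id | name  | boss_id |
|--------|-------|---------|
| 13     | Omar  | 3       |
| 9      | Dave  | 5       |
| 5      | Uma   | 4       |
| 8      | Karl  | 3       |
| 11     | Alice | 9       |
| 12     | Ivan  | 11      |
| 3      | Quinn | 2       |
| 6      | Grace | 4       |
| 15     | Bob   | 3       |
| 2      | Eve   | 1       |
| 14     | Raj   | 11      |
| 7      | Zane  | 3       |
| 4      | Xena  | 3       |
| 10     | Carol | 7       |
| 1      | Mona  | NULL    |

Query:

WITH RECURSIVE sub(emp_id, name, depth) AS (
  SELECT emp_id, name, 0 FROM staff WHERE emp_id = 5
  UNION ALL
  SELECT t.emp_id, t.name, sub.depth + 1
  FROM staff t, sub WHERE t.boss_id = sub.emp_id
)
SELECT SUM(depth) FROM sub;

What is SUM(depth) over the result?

9

Base: emp_id=5 (Uma) at depth 0.
Iteration 1: rows with boss_id in {5} -> Dave (id 9, depth 1).
Iteration 2: rows with boss_id in {9} -> Alice (id 11, depth 2).
Iteration 3: rows with boss_id in {11} -> Ivan (id 12, depth 3), Raj (id 14, depth 3).
Iteration 4: no rows with boss_id in {12,14}; recursion stops.
SUM(depth) = 0 + 1 + 2 + 3 + 3 = 9.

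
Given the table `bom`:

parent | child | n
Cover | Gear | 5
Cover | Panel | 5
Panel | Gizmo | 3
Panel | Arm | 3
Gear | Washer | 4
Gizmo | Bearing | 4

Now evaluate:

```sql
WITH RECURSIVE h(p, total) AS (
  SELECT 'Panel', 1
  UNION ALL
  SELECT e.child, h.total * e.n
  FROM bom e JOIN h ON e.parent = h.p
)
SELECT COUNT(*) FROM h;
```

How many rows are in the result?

Base: (Panel, total=1).
Iteration 1: components of {Panel} -> Arm = 1*3 = 3, Gizmo = 1*3 = 3.
Iteration 2: components of {Arm,Gizmo} -> Bearing = 3*4 = 12.
Iteration 3: no further components; recursion stops.
Total rows emitted: 4.

4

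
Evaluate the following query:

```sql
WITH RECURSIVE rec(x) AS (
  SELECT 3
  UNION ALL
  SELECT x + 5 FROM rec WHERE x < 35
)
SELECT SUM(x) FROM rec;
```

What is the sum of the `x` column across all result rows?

Base: x=3.
Iteration 1: 3 < 35 holds -> x = 3 + 5 = 8.
Iteration 2: 8 < 35 holds -> x = 8 + 5 = 13.
Iteration 3: 13 < 35 holds -> x = 13 + 5 = 18.
Iteration 4: 18 < 35 holds -> x = 18 + 5 = 23.
Iteration 5: 23 < 35 holds -> x = 23 + 5 = 28.
Iteration 6: 28 < 35 holds -> x = 28 + 5 = 33.
Iteration 7: 33 < 35 holds -> x = 33 + 5 = 38.
Iteration 8: 38 < 35 fails; recursion stops.
SUM(x) = 3 + 8 + 13 + 18 + 23 + 28 + 33 + 38 = 164.

164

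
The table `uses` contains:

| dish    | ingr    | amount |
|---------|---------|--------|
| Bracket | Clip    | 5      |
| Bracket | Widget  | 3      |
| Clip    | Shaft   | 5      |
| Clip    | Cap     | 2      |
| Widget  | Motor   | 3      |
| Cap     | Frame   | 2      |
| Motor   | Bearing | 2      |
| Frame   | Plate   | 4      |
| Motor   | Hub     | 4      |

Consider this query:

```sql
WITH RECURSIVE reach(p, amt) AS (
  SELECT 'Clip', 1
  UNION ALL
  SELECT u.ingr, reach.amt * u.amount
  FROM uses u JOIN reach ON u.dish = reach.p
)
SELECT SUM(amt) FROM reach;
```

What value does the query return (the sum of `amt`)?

28

Base: (Clip, amt=1).
Iteration 1: components of {Clip} -> Cap = 1*2 = 2, Shaft = 1*5 = 5.
Iteration 2: components of {Cap,Shaft} -> Frame = 2*2 = 4.
Iteration 3: components of {Frame} -> Plate = 4*4 = 16.
Iteration 4: no further components; recursion stops.
SUM(amt) = 1 + 5 + 2 + 4 + 16 = 28.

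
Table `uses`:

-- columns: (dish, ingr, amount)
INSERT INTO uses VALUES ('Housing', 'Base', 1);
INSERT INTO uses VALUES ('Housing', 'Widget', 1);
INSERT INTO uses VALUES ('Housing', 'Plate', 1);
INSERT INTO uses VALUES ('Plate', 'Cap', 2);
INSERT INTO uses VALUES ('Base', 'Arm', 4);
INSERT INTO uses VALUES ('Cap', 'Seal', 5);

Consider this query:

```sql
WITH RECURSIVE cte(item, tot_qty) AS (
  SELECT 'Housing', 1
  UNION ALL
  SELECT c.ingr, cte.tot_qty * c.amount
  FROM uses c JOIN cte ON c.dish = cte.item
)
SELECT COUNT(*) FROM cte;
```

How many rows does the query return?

7

Base: (Housing, tot_qty=1).
Iteration 1: components of {Housing} -> Base = 1*1 = 1, Plate = 1*1 = 1, Widget = 1*1 = 1.
Iteration 2: components of {Base,Plate,Widget} -> Arm = 1*4 = 4, Cap = 1*2 = 2.
Iteration 3: components of {Arm,Cap} -> Seal = 2*5 = 10.
Iteration 4: no further components; recursion stops.
Total rows emitted: 7.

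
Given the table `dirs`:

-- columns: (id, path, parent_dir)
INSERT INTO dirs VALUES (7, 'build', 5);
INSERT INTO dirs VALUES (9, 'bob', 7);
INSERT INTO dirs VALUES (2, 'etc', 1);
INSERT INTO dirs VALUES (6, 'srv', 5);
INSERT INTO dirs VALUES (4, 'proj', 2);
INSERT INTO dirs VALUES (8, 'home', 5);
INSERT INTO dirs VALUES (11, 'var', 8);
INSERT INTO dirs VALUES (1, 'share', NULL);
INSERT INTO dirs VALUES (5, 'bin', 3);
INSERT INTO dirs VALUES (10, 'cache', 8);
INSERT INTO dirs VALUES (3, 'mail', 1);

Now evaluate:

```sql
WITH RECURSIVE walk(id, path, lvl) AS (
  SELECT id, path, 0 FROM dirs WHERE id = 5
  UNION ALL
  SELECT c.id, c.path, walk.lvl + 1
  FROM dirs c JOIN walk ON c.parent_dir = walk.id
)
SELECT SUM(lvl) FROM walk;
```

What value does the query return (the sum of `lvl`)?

9

Base: id=5 (bin) at lvl 0.
Iteration 1: rows with parent_dir in {5} -> srv (id 6, lvl 1), build (id 7, lvl 1), home (id 8, lvl 1).
Iteration 2: rows with parent_dir in {6,7,8} -> bob (id 9, lvl 2), cache (id 10, lvl 2), var (id 11, lvl 2).
Iteration 3: no rows with parent_dir in {9,10,11}; recursion stops.
SUM(lvl) = 0 + 1 + 1 + 1 + 2 + 2 + 2 = 9.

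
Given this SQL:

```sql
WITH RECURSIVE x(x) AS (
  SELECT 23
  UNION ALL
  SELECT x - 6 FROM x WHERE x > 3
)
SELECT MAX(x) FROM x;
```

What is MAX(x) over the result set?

Base: x=23.
Iteration 1: 23 > 3 holds -> x = 23 - 6 = 17.
Iteration 2: 17 > 3 holds -> x = 17 - 6 = 11.
Iteration 3: 11 > 3 holds -> x = 11 - 6 = 5.
Iteration 4: 5 > 3 holds -> x = 5 - 6 = -1.
Iteration 5: -1 > 3 fails; recursion stops.
x values: 23, 17, 11, 5, -1; the maximum is 23.

23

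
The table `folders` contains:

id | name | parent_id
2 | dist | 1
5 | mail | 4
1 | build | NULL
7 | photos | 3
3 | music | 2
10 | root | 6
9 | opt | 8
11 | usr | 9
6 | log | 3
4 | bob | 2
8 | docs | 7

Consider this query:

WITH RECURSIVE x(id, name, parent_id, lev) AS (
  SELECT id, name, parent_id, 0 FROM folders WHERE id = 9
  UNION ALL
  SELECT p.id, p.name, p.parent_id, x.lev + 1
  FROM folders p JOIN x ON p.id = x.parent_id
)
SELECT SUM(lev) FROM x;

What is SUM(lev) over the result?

15

Base: id=9 (opt), parent_id=8, lev 0.
Iteration 1: join on id=8 -> docs (id 8, parent_id=7, lev 1).
Iteration 2: join on id=7 -> photos (id 7, parent_id=3, lev 2).
Iteration 3: join on id=3 -> music (id 3, parent_id=2, lev 3).
Iteration 4: join on id=2 -> dist (id 2, parent_id=1, lev 4).
Iteration 5: join on id=1 -> build (id 1, parent_id=NULL, lev 5).
Iteration 6: parent_id is NULL; no match; recursion stops.
SUM(lev) = 0 + 1 + 2 + 3 + 4 + 5 = 15.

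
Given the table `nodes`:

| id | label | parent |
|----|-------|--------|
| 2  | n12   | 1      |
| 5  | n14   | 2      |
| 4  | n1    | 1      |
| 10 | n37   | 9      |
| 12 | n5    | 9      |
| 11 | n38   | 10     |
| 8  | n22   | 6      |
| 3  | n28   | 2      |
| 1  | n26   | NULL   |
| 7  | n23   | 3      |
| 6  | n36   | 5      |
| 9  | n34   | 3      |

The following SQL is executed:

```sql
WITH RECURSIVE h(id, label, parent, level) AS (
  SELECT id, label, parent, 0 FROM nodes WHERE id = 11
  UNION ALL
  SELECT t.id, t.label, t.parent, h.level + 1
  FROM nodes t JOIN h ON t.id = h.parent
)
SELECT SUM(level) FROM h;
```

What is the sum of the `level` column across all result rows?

15

Base: id=11 (n38), parent=10, level 0.
Iteration 1: join on id=10 -> n37 (id 10, parent=9, level 1).
Iteration 2: join on id=9 -> n34 (id 9, parent=3, level 2).
Iteration 3: join on id=3 -> n28 (id 3, parent=2, level 3).
Iteration 4: join on id=2 -> n12 (id 2, parent=1, level 4).
Iteration 5: join on id=1 -> n26 (id 1, parent=NULL, level 5).
Iteration 6: parent is NULL; no match; recursion stops.
SUM(level) = 0 + 1 + 2 + 3 + 4 + 5 = 15.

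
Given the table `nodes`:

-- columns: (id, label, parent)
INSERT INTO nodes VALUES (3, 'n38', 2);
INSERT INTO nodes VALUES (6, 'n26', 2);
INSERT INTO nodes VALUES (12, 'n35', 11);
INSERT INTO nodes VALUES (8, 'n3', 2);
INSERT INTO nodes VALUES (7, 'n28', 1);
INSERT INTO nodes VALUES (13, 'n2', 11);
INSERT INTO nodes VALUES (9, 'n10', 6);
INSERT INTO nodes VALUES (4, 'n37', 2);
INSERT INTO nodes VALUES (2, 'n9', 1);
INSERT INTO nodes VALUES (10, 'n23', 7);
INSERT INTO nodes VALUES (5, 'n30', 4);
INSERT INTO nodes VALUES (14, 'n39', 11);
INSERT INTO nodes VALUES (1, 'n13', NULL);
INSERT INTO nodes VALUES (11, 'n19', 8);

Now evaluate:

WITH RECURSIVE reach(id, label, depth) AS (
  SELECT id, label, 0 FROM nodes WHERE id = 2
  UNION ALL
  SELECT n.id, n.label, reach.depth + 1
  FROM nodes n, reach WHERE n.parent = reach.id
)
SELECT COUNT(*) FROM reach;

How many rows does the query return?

11

Base: id=2 (n9) at depth 0.
Iteration 1: rows with parent in {2} -> n38 (id 3, depth 1), n37 (id 4, depth 1), n26 (id 6, depth 1), n3 (id 8, depth 1).
Iteration 2: rows with parent in {3,4,6,8} -> n30 (id 5, depth 2), n10 (id 9, depth 2), n19 (id 11, depth 2).
Iteration 3: rows with parent in {5,9,11} -> n35 (id 12, depth 3), n2 (id 13, depth 3), n39 (id 14, depth 3).
Iteration 4: no rows with parent in {12,13,14}; recursion stops.
Total rows emitted: 11.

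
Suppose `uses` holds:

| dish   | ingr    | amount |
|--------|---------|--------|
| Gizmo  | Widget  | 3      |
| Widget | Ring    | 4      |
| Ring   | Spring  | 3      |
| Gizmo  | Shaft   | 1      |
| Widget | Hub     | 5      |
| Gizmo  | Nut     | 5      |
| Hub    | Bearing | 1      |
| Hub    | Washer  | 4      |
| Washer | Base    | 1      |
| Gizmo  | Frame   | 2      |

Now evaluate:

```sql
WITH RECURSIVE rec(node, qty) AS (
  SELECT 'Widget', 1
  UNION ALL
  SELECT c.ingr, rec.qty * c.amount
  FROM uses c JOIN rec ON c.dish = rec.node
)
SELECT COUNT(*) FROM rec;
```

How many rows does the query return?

Base: (Widget, qty=1).
Iteration 1: components of {Widget} -> Hub = 1*5 = 5, Ring = 1*4 = 4.
Iteration 2: components of {Hub,Ring} -> Bearing = 5*1 = 5, Spring = 4*3 = 12, Washer = 5*4 = 20.
Iteration 3: components of {Bearing,Spring,Washer} -> Base = 20*1 = 20.
Iteration 4: no further components; recursion stops.
Total rows emitted: 7.

7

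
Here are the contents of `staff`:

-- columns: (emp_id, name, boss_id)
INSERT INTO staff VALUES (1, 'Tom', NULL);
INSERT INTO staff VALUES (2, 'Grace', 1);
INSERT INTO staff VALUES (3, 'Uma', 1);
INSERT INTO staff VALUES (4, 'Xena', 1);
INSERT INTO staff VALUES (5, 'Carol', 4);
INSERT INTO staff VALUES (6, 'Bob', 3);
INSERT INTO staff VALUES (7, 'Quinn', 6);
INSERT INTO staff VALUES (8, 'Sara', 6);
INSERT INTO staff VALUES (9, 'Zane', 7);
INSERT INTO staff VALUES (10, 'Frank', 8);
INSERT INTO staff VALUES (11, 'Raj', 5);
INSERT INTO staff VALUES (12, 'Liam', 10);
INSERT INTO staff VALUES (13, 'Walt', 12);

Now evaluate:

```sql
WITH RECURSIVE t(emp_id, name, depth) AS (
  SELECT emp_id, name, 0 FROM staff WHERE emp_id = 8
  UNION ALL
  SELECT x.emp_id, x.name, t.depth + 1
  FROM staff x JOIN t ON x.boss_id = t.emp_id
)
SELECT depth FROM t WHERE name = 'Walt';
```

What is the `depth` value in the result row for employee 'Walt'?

Base: emp_id=8 (Sara) at depth 0.
Iteration 1: rows with boss_id in {8} -> Frank (id 10, depth 1).
Iteration 2: rows with boss_id in {10} -> Liam (id 12, depth 2).
Iteration 3: rows with boss_id in {12} -> Walt (id 13, depth 3).
Iteration 4: no rows with boss_id in {13}; recursion stops.

3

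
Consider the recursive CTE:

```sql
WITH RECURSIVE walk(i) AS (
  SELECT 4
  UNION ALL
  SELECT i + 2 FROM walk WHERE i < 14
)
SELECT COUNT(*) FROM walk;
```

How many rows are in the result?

6

Base: i=4.
Iteration 1: 4 < 14 holds -> i = 4 + 2 = 6.
Iteration 2: 6 < 14 holds -> i = 6 + 2 = 8.
Iteration 3: 8 < 14 holds -> i = 8 + 2 = 10.
Iteration 4: 10 < 14 holds -> i = 10 + 2 = 12.
Iteration 5: 12 < 14 holds -> i = 12 + 2 = 14.
Iteration 6: 14 < 14 fails; recursion stops.
Total rows emitted: 6.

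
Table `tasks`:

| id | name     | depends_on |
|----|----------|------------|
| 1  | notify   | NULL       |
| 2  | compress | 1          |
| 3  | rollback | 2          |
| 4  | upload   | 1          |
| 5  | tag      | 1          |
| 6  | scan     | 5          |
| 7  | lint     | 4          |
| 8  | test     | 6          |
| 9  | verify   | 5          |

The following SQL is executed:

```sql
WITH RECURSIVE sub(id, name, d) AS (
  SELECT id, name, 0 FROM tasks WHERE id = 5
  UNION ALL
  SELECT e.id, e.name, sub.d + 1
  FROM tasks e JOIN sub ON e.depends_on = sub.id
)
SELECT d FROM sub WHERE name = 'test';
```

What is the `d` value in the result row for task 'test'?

2

Base: id=5 (tag) at d 0.
Iteration 1: rows with depends_on in {5} -> scan (id 6, d 1), verify (id 9, d 1).
Iteration 2: rows with depends_on in {6,9} -> test (id 8, d 2).
Iteration 3: no rows with depends_on in {8}; recursion stops.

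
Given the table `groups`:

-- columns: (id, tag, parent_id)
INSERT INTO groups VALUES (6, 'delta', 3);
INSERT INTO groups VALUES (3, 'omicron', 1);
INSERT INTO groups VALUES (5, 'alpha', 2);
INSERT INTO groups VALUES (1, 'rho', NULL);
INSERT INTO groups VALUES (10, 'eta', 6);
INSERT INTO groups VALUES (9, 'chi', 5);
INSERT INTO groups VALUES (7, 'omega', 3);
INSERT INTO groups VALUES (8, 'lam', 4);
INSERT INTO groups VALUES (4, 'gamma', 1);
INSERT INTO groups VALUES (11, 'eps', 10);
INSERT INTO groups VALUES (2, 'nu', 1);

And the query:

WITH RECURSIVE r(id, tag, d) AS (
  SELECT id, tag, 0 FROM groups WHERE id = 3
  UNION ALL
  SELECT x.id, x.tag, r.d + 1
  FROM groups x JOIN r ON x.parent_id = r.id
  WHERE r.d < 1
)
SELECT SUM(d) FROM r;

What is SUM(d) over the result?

Base: id=3 (omicron) at d 0.
Iteration 1: rows with parent_id in {3} -> delta (id 6, d 1), omega (id 7, d 1).
Iteration 2: d < 1 fails for all current rows; recursion stops.
SUM(d) = 0 + 1 + 1 = 2.

2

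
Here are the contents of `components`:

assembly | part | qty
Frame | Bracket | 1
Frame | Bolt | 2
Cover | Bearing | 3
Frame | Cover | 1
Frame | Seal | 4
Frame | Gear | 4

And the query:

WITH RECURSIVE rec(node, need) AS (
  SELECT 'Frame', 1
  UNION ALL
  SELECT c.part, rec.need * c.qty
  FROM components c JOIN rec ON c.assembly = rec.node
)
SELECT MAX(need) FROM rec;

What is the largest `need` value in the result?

4

Base: (Frame, need=1).
Iteration 1: components of {Frame} -> Bolt = 1*2 = 2, Bracket = 1*1 = 1, Cover = 1*1 = 1, Gear = 1*4 = 4, Seal = 1*4 = 4.
Iteration 2: components of {Bolt,Bracket,Cover,Gear,Seal} -> Bearing = 1*3 = 3.
Iteration 3: no further components; recursion stops.
need values: 1, 4, 1, 2, 1, 4, 3; the maximum is 4.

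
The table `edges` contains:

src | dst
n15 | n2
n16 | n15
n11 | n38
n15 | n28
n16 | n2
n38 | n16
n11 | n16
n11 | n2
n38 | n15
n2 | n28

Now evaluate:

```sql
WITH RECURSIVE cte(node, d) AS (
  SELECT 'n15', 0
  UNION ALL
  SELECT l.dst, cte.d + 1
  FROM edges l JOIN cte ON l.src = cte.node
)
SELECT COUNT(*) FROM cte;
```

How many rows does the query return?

4

Base: (n15, d=0).
Iteration 1: edges from {n15} -> (n2, d=1), (n28, d=1).
Iteration 2: edges from {n2,n28} -> (n28, d=2).
Iteration 3: no outgoing edges from {n28}; recursion stops.
Total rows emitted: 4.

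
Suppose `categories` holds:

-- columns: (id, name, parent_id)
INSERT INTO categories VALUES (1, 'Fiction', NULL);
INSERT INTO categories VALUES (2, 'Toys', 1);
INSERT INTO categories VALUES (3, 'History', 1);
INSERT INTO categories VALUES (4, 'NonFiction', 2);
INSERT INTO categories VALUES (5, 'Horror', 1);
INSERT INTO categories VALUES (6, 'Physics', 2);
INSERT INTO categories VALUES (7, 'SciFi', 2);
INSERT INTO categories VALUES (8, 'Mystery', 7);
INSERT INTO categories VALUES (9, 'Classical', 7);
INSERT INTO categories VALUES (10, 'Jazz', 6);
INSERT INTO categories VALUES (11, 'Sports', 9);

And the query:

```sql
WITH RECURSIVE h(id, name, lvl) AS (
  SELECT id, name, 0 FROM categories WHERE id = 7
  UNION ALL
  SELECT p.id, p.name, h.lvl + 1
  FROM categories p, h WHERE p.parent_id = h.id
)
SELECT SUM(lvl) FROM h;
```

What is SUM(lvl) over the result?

4

Base: id=7 (SciFi) at lvl 0.
Iteration 1: rows with parent_id in {7} -> Mystery (id 8, lvl 1), Classical (id 9, lvl 1).
Iteration 2: rows with parent_id in {8,9} -> Sports (id 11, lvl 2).
Iteration 3: no rows with parent_id in {11}; recursion stops.
SUM(lvl) = 0 + 1 + 1 + 2 = 4.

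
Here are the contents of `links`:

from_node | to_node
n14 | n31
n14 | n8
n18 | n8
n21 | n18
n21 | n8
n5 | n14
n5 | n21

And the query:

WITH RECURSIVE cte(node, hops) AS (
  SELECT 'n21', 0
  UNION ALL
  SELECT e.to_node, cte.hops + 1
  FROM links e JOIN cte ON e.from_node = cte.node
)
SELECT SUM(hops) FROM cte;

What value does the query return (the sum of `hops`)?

4

Base: (n21, hops=0).
Iteration 1: edges from {n21} -> (n18, hops=1), (n8, hops=1).
Iteration 2: edges from {n18,n8} -> (n8, hops=2).
Iteration 3: no outgoing edges from {n8}; recursion stops.
SUM(hops) = 0 + 1 + 1 + 2 = 4.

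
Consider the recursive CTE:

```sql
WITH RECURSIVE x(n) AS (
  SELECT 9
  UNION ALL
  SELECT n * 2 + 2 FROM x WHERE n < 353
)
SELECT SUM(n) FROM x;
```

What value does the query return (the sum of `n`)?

1383

Base: n=9.
Iteration 1: 9 < 353 holds -> n = 9 * 2 + 2 = 20.
Iteration 2: 20 < 353 holds -> n = 20 * 2 + 2 = 42.
Iteration 3: 42 < 353 holds -> n = 42 * 2 + 2 = 86.
Iteration 4: 86 < 353 holds -> n = 86 * 2 + 2 = 174.
Iteration 5: 174 < 353 holds -> n = 174 * 2 + 2 = 350.
Iteration 6: 350 < 353 holds -> n = 350 * 2 + 2 = 702.
Iteration 7: 702 < 353 fails; recursion stops.
SUM(n) = 9 + 20 + 42 + 86 + 174 + 350 + 702 = 1383.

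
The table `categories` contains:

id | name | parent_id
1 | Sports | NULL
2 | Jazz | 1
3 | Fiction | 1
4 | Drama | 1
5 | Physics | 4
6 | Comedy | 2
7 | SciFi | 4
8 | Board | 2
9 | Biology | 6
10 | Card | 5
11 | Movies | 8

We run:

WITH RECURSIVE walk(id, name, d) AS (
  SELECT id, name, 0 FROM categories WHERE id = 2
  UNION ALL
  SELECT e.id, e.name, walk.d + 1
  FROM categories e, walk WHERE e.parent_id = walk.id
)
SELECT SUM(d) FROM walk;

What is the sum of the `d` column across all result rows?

Base: id=2 (Jazz) at d 0.
Iteration 1: rows with parent_id in {2} -> Comedy (id 6, d 1), Board (id 8, d 1).
Iteration 2: rows with parent_id in {6,8} -> Biology (id 9, d 2), Movies (id 11, d 2).
Iteration 3: no rows with parent_id in {9,11}; recursion stops.
SUM(d) = 0 + 1 + 1 + 2 + 2 = 6.

6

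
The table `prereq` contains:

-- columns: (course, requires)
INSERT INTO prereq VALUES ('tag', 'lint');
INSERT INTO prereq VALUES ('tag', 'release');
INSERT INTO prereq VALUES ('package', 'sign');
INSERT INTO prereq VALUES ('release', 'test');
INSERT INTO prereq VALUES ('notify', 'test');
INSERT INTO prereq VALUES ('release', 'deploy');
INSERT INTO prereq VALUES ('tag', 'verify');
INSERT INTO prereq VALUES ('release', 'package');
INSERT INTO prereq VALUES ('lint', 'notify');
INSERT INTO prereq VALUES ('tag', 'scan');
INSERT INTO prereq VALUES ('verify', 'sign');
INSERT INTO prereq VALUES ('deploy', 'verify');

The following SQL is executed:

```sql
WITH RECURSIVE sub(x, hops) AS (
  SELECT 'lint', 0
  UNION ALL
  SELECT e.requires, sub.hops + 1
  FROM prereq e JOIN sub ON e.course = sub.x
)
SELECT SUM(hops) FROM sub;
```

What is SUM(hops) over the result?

3

Base: (lint, hops=0).
Iteration 1: edges from {lint} -> (notify, hops=1).
Iteration 2: edges from {notify} -> (test, hops=2).
Iteration 3: no outgoing edges from {test}; recursion stops.
SUM(hops) = 0 + 1 + 2 = 3.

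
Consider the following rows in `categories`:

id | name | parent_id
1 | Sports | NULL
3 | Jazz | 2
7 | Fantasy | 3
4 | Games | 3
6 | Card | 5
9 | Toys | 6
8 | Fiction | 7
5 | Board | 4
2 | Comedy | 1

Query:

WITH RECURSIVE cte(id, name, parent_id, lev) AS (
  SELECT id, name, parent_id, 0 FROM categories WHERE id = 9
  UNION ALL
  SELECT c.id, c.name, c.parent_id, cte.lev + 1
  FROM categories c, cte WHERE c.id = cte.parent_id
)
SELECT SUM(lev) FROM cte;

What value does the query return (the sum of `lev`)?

Base: id=9 (Toys), parent_id=6, lev 0.
Iteration 1: join on id=6 -> Card (id 6, parent_id=5, lev 1).
Iteration 2: join on id=5 -> Board (id 5, parent_id=4, lev 2).
Iteration 3: join on id=4 -> Games (id 4, parent_id=3, lev 3).
Iteration 4: join on id=3 -> Jazz (id 3, parent_id=2, lev 4).
Iteration 5: join on id=2 -> Comedy (id 2, parent_id=1, lev 5).
Iteration 6: join on id=1 -> Sports (id 1, parent_id=NULL, lev 6).
Iteration 7: parent_id is NULL; no match; recursion stops.
SUM(lev) = 0 + 1 + 2 + 3 + 4 + 5 + 6 = 21.

21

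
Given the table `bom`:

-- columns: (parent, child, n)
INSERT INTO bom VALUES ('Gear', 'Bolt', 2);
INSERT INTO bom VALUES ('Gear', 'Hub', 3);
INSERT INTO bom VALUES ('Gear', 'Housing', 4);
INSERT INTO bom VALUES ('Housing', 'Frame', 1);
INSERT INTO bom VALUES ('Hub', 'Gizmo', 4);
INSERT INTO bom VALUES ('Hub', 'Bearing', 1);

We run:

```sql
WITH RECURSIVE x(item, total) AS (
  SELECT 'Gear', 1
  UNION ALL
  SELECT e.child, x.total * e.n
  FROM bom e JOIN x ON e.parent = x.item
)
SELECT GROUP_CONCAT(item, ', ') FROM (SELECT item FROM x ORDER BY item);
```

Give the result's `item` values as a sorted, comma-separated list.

Bearing, Bolt, Frame, Gear, Gizmo, Housing, Hub

Base: (Gear, total=1).
Iteration 1: components of {Gear} -> Bolt = 1*2 = 2, Housing = 1*4 = 4, Hub = 1*3 = 3.
Iteration 2: components of {Bolt,Housing,Hub} -> Bearing = 3*1 = 3, Frame = 4*1 = 4, Gizmo = 3*4 = 12.
Iteration 3: no further components; recursion stops.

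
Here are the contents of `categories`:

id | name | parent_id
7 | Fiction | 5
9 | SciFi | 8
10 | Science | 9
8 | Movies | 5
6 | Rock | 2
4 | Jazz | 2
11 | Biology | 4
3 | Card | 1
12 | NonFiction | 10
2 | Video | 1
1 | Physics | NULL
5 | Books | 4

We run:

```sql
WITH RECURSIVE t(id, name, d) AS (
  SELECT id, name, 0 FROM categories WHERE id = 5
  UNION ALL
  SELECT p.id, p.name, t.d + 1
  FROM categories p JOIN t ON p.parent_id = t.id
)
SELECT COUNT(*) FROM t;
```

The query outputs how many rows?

6

Base: id=5 (Books) at d 0.
Iteration 1: rows with parent_id in {5} -> Fiction (id 7, d 1), Movies (id 8, d 1).
Iteration 2: rows with parent_id in {7,8} -> SciFi (id 9, d 2).
Iteration 3: rows with parent_id in {9} -> Science (id 10, d 3).
Iteration 4: rows with parent_id in {10} -> NonFiction (id 12, d 4).
Iteration 5: no rows with parent_id in {12}; recursion stops.
Total rows emitted: 6.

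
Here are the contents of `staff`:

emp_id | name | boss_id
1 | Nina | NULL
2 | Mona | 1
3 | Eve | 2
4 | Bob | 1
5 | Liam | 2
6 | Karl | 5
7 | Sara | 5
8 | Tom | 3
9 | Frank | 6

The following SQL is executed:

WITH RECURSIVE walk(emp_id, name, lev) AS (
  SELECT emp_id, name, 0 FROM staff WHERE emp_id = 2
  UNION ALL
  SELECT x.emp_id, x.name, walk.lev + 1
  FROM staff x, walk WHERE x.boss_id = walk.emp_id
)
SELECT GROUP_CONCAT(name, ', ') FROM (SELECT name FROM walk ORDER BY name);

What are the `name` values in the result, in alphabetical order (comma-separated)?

Eve, Frank, Karl, Liam, Mona, Sara, Tom

Base: emp_id=2 (Mona) at lev 0.
Iteration 1: rows with boss_id in {2} -> Eve (id 3, lev 1), Liam (id 5, lev 1).
Iteration 2: rows with boss_id in {3,5} -> Karl (id 6, lev 2), Sara (id 7, lev 2), Tom (id 8, lev 2).
Iteration 3: rows with boss_id in {6,7,8} -> Frank (id 9, lev 3).
Iteration 4: no rows with boss_id in {9}; recursion stops.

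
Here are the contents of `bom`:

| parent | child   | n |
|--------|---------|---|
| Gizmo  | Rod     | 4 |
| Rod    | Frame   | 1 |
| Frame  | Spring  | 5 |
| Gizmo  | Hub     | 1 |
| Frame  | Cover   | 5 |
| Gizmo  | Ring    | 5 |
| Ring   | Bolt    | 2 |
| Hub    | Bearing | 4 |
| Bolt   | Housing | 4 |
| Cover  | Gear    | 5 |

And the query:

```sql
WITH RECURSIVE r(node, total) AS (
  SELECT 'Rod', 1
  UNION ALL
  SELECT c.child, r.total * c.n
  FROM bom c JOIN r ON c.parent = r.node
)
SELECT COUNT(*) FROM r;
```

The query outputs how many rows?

Base: (Rod, total=1).
Iteration 1: components of {Rod} -> Frame = 1*1 = 1.
Iteration 2: components of {Frame} -> Cover = 1*5 = 5, Spring = 1*5 = 5.
Iteration 3: components of {Cover,Spring} -> Gear = 5*5 = 25.
Iteration 4: no further components; recursion stops.
Total rows emitted: 5.

5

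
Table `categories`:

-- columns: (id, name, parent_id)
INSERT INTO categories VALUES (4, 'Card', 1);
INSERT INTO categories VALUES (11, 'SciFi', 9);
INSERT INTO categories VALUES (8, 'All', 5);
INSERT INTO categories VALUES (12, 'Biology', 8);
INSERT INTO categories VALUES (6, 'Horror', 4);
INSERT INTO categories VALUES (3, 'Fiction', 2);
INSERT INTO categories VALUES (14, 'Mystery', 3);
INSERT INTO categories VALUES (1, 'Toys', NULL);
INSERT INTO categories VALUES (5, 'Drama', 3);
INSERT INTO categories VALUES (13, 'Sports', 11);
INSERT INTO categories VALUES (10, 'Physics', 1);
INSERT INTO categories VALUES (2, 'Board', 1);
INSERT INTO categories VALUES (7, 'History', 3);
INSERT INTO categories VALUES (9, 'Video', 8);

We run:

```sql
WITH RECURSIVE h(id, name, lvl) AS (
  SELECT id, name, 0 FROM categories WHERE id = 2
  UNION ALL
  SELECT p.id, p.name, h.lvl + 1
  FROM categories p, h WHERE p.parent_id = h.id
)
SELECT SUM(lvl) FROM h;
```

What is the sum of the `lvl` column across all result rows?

Base: id=2 (Board) at lvl 0.
Iteration 1: rows with parent_id in {2} -> Fiction (id 3, lvl 1).
Iteration 2: rows with parent_id in {3} -> Drama (id 5, lvl 2), History (id 7, lvl 2), Mystery (id 14, lvl 2).
Iteration 3: rows with parent_id in {5,7,14} -> All (id 8, lvl 3).
Iteration 4: rows with parent_id in {8} -> Video (id 9, lvl 4), Biology (id 12, lvl 4).
Iteration 5: rows with parent_id in {9,12} -> SciFi (id 11, lvl 5).
Iteration 6: rows with parent_id in {11} -> Sports (id 13, lvl 6).
Iteration 7: no rows with parent_id in {13}; recursion stops.
SUM(lvl) = 0 + 1 + 2 + 2 + 2 + 3 + 4 + 4 + 5 + 6 = 29.

29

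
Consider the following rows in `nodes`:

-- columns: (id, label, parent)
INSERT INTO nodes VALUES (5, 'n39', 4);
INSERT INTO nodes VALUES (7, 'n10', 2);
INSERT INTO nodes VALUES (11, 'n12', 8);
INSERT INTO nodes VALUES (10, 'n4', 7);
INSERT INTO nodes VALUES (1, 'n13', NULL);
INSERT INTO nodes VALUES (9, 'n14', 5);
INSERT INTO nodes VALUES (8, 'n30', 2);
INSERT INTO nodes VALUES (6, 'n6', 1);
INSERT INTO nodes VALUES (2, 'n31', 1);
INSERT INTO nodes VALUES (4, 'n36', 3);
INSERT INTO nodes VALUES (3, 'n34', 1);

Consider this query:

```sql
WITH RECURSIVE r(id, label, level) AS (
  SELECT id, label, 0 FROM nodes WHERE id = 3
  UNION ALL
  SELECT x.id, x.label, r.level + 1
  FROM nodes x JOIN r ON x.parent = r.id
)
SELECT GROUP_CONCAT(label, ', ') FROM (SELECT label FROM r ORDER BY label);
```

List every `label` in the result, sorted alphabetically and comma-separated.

n14, n34, n36, n39

Base: id=3 (n34) at level 0.
Iteration 1: rows with parent in {3} -> n36 (id 4, level 1).
Iteration 2: rows with parent in {4} -> n39 (id 5, level 2).
Iteration 3: rows with parent in {5} -> n14 (id 9, level 3).
Iteration 4: no rows with parent in {9}; recursion stops.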